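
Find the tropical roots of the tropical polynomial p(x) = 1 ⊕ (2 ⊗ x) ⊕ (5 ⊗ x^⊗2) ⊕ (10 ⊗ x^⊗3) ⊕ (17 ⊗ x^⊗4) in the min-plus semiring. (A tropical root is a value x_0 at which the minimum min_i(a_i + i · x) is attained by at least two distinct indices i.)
Roots: {-7, -5, -3, -1}

Each tropical root is a break point of the lower envelope of the lines y = a_i + i · x (there are 5 lines, with slopes 0, 1, ..., 4). Only the lines that attain the minimum somewhere contribute to roots; other lines are dominated. Here the surviving (envelope) indices are i = 4, i = 3, i = 2, i = 1, i = 0.
Intersections between consecutive envelope lines give the roots: for adjacent envelope indices i < j the intersection is x = (a_i − a_j) / (j − i). Reading off the sorted break points: {-7, -5, -3, -1}.
Verification: at each break x_0, at least two indices attain the minimum of min_i(a_i + i · x_0).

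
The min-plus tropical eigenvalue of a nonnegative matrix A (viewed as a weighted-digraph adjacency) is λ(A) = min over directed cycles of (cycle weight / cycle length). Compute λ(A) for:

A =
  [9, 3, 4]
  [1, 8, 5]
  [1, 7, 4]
λ(A) = 2

Enumerate directed cycles and compute their means (weight / length). Sample:
  cycle 0 → 0: weight = 9, length = 1, mean = 9/1 ≈ 9.000
  cycle 1 → 1: weight = 8, length = 1, mean = 8/1 ≈ 8.000
  cycle 2 → 2: weight = 4, length = 1, mean = 4/1 ≈ 4.000
  cycle 0 → 1 → 0: weight = 4, length = 2, mean = 4/2 ≈ 2.000
  cycle 0 → 2 → 0: weight = 5, length = 2, mean = 5/2 ≈ 2.500
  cycle 1 → 0 → 1: weight = 4, length = 2, mean = 4/2 ≈ 2.000
Minimum mean = 2.000, attained e.g. along the cycle 0 → 1 → 0 with weight 4 and length 2. So λ(A) = 4/2 = 2.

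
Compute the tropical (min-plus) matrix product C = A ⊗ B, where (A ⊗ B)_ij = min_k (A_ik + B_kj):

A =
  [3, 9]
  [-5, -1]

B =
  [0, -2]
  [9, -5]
A ⊗ B =
  [3, 1]
  [-5, -7]

Apply the min-plus product entry-by-entry:
  C[0][0] = min over k of (A[0][0] + B[0][0] = 3 + 0 = 3, A[0][1] + B[1][0] = 9 + 9 = 18) = 3 (attained at k = 0)
  C[0][1] = min over k of (A[0][0] + B[0][1] = 3 + -2 = 1, A[0][1] + B[1][1] = 9 + -5 = 4) = 1 (attained at k = 0)
  C[1][0] = min over k of (A[1][0] + B[0][0] = -5 + 0 = -5, A[1][1] + B[1][0] = -1 + 9 = 8) = -5 (attained at k = 0)
  C[1][1] = min over k of (A[1][0] + B[0][1] = -5 + -2 = -7, A[1][1] + B[1][1] = -1 + -5 = -6) = -7 (attained at k = 0)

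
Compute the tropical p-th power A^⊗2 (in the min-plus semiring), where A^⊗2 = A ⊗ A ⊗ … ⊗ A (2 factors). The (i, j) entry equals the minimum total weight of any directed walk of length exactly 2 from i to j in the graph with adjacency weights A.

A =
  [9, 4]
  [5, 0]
A^⊗2 =
  [9, 4]
  [5, 0]

Each entry (A^⊗2)_ij equals the minimum over all length-2 walks i = v_0 → v_1 → … → v_2 = j of Σ_t A[v_t][v_{t+1}]. For example, for (i, j) = (0, 1) we minimise over 2 possible intermediate vertex sequences; the minimum is 4, attained along the walk 0 → 1 → 1.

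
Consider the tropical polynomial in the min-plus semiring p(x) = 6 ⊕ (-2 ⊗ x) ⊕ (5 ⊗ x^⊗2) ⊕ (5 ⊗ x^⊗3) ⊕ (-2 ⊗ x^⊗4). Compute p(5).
p(5) = 3

A tropical monomial a ⊗ x^⊗i evaluates to a + i · x. Evaluating each term at x = 5:
  Term 0 contributes 6 + 0 · 5 = 6
  Term 1 contributes -2 + 1 · 5 = 3
  Term 2 contributes 5 + 2 · 5 = 15
  Term 3 contributes 5 + 3 · 5 = 20
  Term 4 contributes -2 + 4 · 5 = 18
p(5) = ⊕ of these = min[6, 3, 15, 20, 18] = 3.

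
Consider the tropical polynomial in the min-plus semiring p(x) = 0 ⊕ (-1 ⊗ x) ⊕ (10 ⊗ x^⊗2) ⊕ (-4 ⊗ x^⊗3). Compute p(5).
p(5) = 0

A tropical monomial a ⊗ x^⊗i evaluates to a + i · x. Evaluating each term at x = 5:
  Term 0 contributes 0 + 0 · 5 = 0
  Term 1 contributes -1 + 1 · 5 = 4
  Term 2 contributes 10 + 2 · 5 = 20
  Term 3 contributes -4 + 3 · 5 = 11
p(5) = ⊕ of these = min[0, 4, 20, 11] = 0.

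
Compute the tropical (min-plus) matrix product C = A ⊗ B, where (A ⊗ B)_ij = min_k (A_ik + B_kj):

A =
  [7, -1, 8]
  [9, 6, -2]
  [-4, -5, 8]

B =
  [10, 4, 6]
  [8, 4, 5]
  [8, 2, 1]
A ⊗ B =
  [7, 3, 4]
  [6, 0, -1]
  [3, -1, 0]

Apply the min-plus product entry-by-entry:
  C[0][0] = min over k of (A[0][0] + B[0][0] = 7 + 10 = 17, A[0][1] + B[1][0] = -1 + 8 = 7, A[0][2] + B[2][0] = 8 + 8 = 16) = 7 (attained at k = 1)
  C[0][1] = min over k of (A[0][0] + B[0][1] = 7 + 4 = 11, A[0][1] + B[1][1] = -1 + 4 = 3, A[0][2] + B[2][1] = 8 + 2 = 10) = 3 (attained at k = 1)
  C[0][2] = min over k of (A[0][0] + B[0][2] = 7 + 6 = 13, A[0][1] + B[1][2] = -1 + 5 = 4, A[0][2] + B[2][2] = 8 + 1 = 9) = 4 (attained at k = 1)
  C[1][0] = min over k of (A[1][0] + B[0][0] = 9 + 10 = 19, A[1][1] + B[1][0] = 6 + 8 = 14, A[1][2] + B[2][0] = -2 + 8 = 6) = 6 (attained at k = 2)
  C[1][1] = min over k of (A[1][0] + B[0][1] = 9 + 4 = 13, A[1][1] + B[1][1] = 6 + 4 = 10, A[1][2] + B[2][1] = -2 + 2 = 0) = 0 (attained at k = 2)
  C[1][2] = min over k of (A[1][0] + B[0][2] = 9 + 6 = 15, A[1][1] + B[1][2] = 6 + 5 = 11, A[1][2] + B[2][2] = -2 + 1 = -1) = -1 (attained at k = 2)
  C[2][0] = min over k of (A[2][0] + B[0][0] = -4 + 10 = 6, A[2][1] + B[1][0] = -5 + 8 = 3, A[2][2] + B[2][0] = 8 + 8 = 16) = 3 (attained at k = 1)
  C[2][1] = min over k of (A[2][0] + B[0][1] = -4 + 4 = 0, A[2][1] + B[1][1] = -5 + 4 = -1, A[2][2] + B[2][1] = 8 + 2 = 10) = -1 (attained at k = 1)
  C[2][2] = min over k of (A[2][0] + B[0][2] = -4 + 6 = 2, A[2][1] + B[1][2] = -5 + 5 = 0, A[2][2] + B[2][2] = 8 + 1 = 9) = 0 (attained at k = 1)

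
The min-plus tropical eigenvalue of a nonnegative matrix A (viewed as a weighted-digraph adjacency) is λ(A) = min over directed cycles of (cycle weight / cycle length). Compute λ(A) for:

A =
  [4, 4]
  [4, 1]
λ(A) = 1

Enumerate directed cycles and compute their means (weight / length). Sample:
  cycle 0 → 0: weight = 4, length = 1, mean = 4/1 ≈ 4.000
  cycle 1 → 1: weight = 1, length = 1, mean = 1/1 ≈ 1.000
  cycle 0 → 1 → 0: weight = 8, length = 2, mean = 8/2 ≈ 4.000
  cycle 1 → 0 → 1: weight = 8, length = 2, mean = 8/2 ≈ 4.000
Minimum mean = 1.000, attained e.g. along the cycle 1 → 1 with weight 1 and length 1. So λ(A) = 1/1 = 1.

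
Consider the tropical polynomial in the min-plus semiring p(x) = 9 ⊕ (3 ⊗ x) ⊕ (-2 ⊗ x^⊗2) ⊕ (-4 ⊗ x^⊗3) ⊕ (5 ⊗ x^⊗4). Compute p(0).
p(0) = -4

A tropical monomial a ⊗ x^⊗i evaluates to a + i · x. Evaluating each term at x = 0:
  Term 0 contributes 9 + 0 · 0 = 9
  Term 1 contributes 3 + 1 · 0 = 3
  Term 2 contributes -2 + 2 · 0 = -2
  Term 3 contributes -4 + 3 · 0 = -4
  Term 4 contributes 5 + 4 · 0 = 5
p(0) = ⊕ of these = min[9, 3, -2, -4, 5] = -4.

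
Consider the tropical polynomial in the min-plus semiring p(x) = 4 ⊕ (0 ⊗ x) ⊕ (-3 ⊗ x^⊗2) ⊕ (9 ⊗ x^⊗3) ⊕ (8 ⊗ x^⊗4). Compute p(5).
p(5) = 4

A tropical monomial a ⊗ x^⊗i evaluates to a + i · x. Evaluating each term at x = 5:
  Term 0 contributes 4 + 0 · 5 = 4
  Term 1 contributes 0 + 1 · 5 = 5
  Term 2 contributes -3 + 2 · 5 = 7
  Term 3 contributes 9 + 3 · 5 = 24
  Term 4 contributes 8 + 4 · 5 = 28
p(5) = ⊕ of these = min[4, 5, 7, 24, 28] = 4.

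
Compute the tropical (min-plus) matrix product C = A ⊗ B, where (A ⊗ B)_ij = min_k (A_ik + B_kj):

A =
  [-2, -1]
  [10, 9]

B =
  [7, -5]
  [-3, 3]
A ⊗ B =
  [-4, -7]
  [6, 5]

Apply the min-plus product entry-by-entry:
  C[0][0] = min over k of (A[0][0] + B[0][0] = -2 + 7 = 5, A[0][1] + B[1][0] = -1 + -3 = -4) = -4 (attained at k = 1)
  C[0][1] = min over k of (A[0][0] + B[0][1] = -2 + -5 = -7, A[0][1] + B[1][1] = -1 + 3 = 2) = -7 (attained at k = 0)
  C[1][0] = min over k of (A[1][0] + B[0][0] = 10 + 7 = 17, A[1][1] + B[1][0] = 9 + -3 = 6) = 6 (attained at k = 1)
  C[1][1] = min over k of (A[1][0] + B[0][1] = 10 + -5 = 5, A[1][1] + B[1][1] = 9 + 3 = 12) = 5 (attained at k = 0)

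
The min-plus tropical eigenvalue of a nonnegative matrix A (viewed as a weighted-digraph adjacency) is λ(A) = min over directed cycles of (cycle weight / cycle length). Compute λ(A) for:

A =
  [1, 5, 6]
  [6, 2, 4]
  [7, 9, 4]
λ(A) = 1

Enumerate directed cycles and compute their means (weight / length). Sample:
  cycle 0 → 0: weight = 1, length = 1, mean = 1/1 ≈ 1.000
  cycle 1 → 1: weight = 2, length = 1, mean = 2/1 ≈ 2.000
  cycle 2 → 2: weight = 4, length = 1, mean = 4/1 ≈ 4.000
  cycle 0 → 1 → 0: weight = 11, length = 2, mean = 11/2 ≈ 5.500
  cycle 0 → 2 → 0: weight = 13, length = 2, mean = 13/2 ≈ 6.500
  cycle 1 → 0 → 1: weight = 11, length = 2, mean = 11/2 ≈ 5.500
Minimum mean = 1.000, attained e.g. along the cycle 0 → 0 with weight 1 and length 1. So λ(A) = 1/1 = 1.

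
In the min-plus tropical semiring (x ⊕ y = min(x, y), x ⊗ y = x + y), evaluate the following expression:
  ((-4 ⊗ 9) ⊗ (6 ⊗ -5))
((-4 ⊗ 9) ⊗ (6 ⊗ -5)) = 6

Expand innermost to outermost. Recall ⊕ takes the minimum of its arguments and ⊗ takes their sum. Working out the expression ((-4 ⊗ 9) ⊗ (6 ⊗ -5)) gives 6.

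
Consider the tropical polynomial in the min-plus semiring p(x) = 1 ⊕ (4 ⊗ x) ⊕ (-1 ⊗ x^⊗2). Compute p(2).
p(2) = 1

A tropical monomial a ⊗ x^⊗i evaluates to a + i · x. Evaluating each term at x = 2:
  Term 0 contributes 1 + 0 · 2 = 1
  Term 1 contributes 4 + 1 · 2 = 6
  Term 2 contributes -1 + 2 · 2 = 3
p(2) = ⊕ of these = min[1, 6, 3] = 1.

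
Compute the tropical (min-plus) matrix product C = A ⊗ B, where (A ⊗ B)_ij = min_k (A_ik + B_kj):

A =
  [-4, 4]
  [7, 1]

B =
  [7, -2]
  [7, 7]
A ⊗ B =
  [3, -6]
  [8, 5]

Apply the min-plus product entry-by-entry:
  C[0][0] = min over k of (A[0][0] + B[0][0] = -4 + 7 = 3, A[0][1] + B[1][0] = 4 + 7 = 11) = 3 (attained at k = 0)
  C[0][1] = min over k of (A[0][0] + B[0][1] = -4 + -2 = -6, A[0][1] + B[1][1] = 4 + 7 = 11) = -6 (attained at k = 0)
  C[1][0] = min over k of (A[1][0] + B[0][0] = 7 + 7 = 14, A[1][1] + B[1][0] = 1 + 7 = 8) = 8 (attained at k = 1)
  C[1][1] = min over k of (A[1][0] + B[0][1] = 7 + -2 = 5, A[1][1] + B[1][1] = 1 + 7 = 8) = 5 (attained at k = 0)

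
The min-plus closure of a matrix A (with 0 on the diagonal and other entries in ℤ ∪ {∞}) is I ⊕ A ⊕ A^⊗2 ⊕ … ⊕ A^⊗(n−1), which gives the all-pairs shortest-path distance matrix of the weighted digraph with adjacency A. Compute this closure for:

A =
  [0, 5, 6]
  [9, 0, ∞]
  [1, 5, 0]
Closure =
  [0, 5, 6]
  [9, 0, 15]
  [1, 5, 0]

This is the Floyd-Warshall all-pairs shortest-path computation. For each intermediate vertex k = 0, 1, …, 2, update dist[i][j] ← min(dist[i][j], dist[i][k] + dist[k][j]). The final matrix gives, for each (i, j), the minimum total weight of any directed path from i to j (possibly empty when i = j).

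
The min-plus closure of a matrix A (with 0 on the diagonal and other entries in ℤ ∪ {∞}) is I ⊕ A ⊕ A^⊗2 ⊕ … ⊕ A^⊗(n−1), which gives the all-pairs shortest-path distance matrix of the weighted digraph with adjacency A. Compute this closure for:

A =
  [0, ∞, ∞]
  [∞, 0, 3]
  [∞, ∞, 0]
Closure =
  [0, ∞, ∞]
  [∞, 0, 3]
  [∞, ∞, 0]

This is the Floyd-Warshall all-pairs shortest-path computation. For each intermediate vertex k = 0, 1, …, 2, update dist[i][j] ← min(dist[i][j], dist[i][k] + dist[k][j]). The final matrix gives, for each (i, j), the minimum total weight of any directed path from i to j (possibly empty when i = j).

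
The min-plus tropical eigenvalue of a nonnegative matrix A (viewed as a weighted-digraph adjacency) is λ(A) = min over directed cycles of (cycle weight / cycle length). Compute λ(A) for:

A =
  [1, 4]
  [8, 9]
λ(A) = 1

Enumerate directed cycles and compute their means (weight / length). Sample:
  cycle 0 → 0: weight = 1, length = 1, mean = 1/1 ≈ 1.000
  cycle 1 → 1: weight = 9, length = 1, mean = 9/1 ≈ 9.000
  cycle 0 → 1 → 0: weight = 12, length = 2, mean = 12/2 ≈ 6.000
  cycle 1 → 0 → 1: weight = 12, length = 2, mean = 12/2 ≈ 6.000
Minimum mean = 1.000, attained e.g. along the cycle 0 → 0 with weight 1 and length 1. So λ(A) = 1/1 = 1.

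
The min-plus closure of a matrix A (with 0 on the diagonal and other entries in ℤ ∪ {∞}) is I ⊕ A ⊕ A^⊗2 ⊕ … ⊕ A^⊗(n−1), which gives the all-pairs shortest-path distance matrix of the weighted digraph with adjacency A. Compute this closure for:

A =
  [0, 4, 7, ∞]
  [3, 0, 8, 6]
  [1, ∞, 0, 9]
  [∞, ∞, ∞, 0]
Closure =
  [0, 4, 7, 10]
  [3, 0, 8, 6]
  [1, 5, 0, 9]
  [∞, ∞, ∞, 0]

This is the Floyd-Warshall all-pairs shortest-path computation. For each intermediate vertex k = 0, 1, …, 3, update dist[i][j] ← min(dist[i][j], dist[i][k] + dist[k][j]). The final matrix gives, for each (i, j), the minimum total weight of any directed path from i to j (possibly empty when i = j).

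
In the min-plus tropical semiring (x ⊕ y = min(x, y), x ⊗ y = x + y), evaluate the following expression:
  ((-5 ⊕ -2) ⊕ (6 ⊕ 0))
((-5 ⊕ -2) ⊕ (6 ⊕ 0)) = -5

Expand innermost to outermost. Recall ⊕ takes the minimum of its arguments and ⊗ takes their sum. Working out the expression ((-5 ⊕ -2) ⊕ (6 ⊕ 0)) gives -5.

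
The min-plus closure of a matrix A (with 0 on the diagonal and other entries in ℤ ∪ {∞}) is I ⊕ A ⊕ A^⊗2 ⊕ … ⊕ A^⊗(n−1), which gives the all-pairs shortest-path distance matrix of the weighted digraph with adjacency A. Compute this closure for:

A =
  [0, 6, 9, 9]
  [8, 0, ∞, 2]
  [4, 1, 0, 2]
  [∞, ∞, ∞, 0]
Closure =
  [0, 6, 9, 8]
  [8, 0, 17, 2]
  [4, 1, 0, 2]
  [∞, ∞, ∞, 0]

This is the Floyd-Warshall all-pairs shortest-path computation. For each intermediate vertex k = 0, 1, …, 3, update dist[i][j] ← min(dist[i][j], dist[i][k] + dist[k][j]). The final matrix gives, for each (i, j), the minimum total weight of any directed path from i to j (possibly empty when i = j).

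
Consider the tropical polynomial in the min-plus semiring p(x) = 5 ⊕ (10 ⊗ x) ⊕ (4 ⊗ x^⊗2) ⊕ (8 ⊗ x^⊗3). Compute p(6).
p(6) = 5

A tropical monomial a ⊗ x^⊗i evaluates to a + i · x. Evaluating each term at x = 6:
  Term 0 contributes 5 + 0 · 6 = 5
  Term 1 contributes 10 + 1 · 6 = 16
  Term 2 contributes 4 + 2 · 6 = 16
  Term 3 contributes 8 + 3 · 6 = 26
p(6) = ⊕ of these = min[5, 16, 16, 26] = 5.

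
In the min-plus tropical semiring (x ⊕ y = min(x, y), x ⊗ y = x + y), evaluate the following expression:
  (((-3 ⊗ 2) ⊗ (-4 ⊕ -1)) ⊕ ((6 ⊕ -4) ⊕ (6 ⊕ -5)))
(((-3 ⊗ 2) ⊗ (-4 ⊕ -1)) ⊕ ((6 ⊕ -4) ⊕ (6 ⊕ -5))) = -5

Expand innermost to outermost. Recall ⊕ takes the minimum of its arguments and ⊗ takes their sum. Working out the expression (((-3 ⊗ 2) ⊗ (-4 ⊕ -1)) ⊕ ((6 ⊕ -4) ⊕ (6 ⊕ -5))) gives -5.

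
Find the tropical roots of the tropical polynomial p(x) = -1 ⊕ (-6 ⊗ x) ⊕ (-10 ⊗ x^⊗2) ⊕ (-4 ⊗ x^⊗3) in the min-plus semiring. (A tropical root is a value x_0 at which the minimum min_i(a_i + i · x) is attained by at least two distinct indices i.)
Roots: {-6, 4, 5}

Each tropical root is a break point of the lower envelope of the lines y = a_i + i · x (there are 4 lines, with slopes 0, 1, ..., 3). Only the lines that attain the minimum somewhere contribute to roots; other lines are dominated. Here the surviving (envelope) indices are i = 3, i = 2, i = 1, i = 0.
Intersections between consecutive envelope lines give the roots: for adjacent envelope indices i < j the intersection is x = (a_i − a_j) / (j − i). Reading off the sorted break points: {-6, 4, 5}.
Verification: at each break x_0, at least two indices attain the minimum of min_i(a_i + i · x_0).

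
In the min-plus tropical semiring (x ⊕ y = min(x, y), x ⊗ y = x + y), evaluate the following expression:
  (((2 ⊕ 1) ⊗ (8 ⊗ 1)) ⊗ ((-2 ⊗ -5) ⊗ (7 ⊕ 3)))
(((2 ⊕ 1) ⊗ (8 ⊗ 1)) ⊗ ((-2 ⊗ -5) ⊗ (7 ⊕ 3))) = 6

Expand innermost to outermost. Recall ⊕ takes the minimum of its arguments and ⊗ takes their sum. Working out the expression (((2 ⊕ 1) ⊗ (8 ⊗ 1)) ⊗ ((-2 ⊗ -5) ⊗ (7 ⊕ 3))) gives 6.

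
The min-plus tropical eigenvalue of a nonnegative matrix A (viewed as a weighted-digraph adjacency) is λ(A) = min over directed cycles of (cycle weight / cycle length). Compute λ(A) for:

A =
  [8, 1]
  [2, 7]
λ(A) = 3/2

Enumerate directed cycles and compute their means (weight / length). Sample:
  cycle 0 → 0: weight = 8, length = 1, mean = 8/1 ≈ 8.000
  cycle 1 → 1: weight = 7, length = 1, mean = 7/1 ≈ 7.000
  cycle 0 → 1 → 0: weight = 3, length = 2, mean = 3/2 ≈ 1.500
  cycle 1 → 0 → 1: weight = 3, length = 2, mean = 3/2 ≈ 1.500
Minimum mean = 1.500, attained e.g. along the cycle 0 → 1 → 0 with weight 3 and length 2. So λ(A) = 3/2 = 3/2.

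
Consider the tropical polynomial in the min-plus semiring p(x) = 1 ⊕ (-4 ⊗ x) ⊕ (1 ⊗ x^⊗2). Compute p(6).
p(6) = 1

A tropical monomial a ⊗ x^⊗i evaluates to a + i · x. Evaluating each term at x = 6:
  Term 0 contributes 1 + 0 · 6 = 1
  Term 1 contributes -4 + 1 · 6 = 2
  Term 2 contributes 1 + 2 · 6 = 13
p(6) = ⊕ of these = min[1, 2, 13] = 1.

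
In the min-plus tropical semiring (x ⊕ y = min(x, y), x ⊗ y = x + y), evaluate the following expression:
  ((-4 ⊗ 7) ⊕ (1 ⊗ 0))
((-4 ⊗ 7) ⊕ (1 ⊗ 0)) = 1

Expand innermost to outermost. Recall ⊕ takes the minimum of its arguments and ⊗ takes their sum. Working out the expression ((-4 ⊗ 7) ⊕ (1 ⊗ 0)) gives 1.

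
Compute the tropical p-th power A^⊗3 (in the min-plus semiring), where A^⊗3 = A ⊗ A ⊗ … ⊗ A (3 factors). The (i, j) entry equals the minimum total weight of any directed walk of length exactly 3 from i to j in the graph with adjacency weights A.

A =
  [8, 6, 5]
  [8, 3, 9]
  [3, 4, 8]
A^⊗3 =
  [16, 12, 13]
  [14, 9, 15]
  [11, 10, 16]

Each entry (A^⊗3)_ij equals the minimum over all length-3 walks i = v_0 → v_1 → … → v_3 = j of Σ_t A[v_t][v_{t+1}]. For example, for (i, j) = (0, 2) we minimise over 9 possible intermediate vertex sequences; the minimum is 13, attained along the walk 0 → 2 → 0 → 2.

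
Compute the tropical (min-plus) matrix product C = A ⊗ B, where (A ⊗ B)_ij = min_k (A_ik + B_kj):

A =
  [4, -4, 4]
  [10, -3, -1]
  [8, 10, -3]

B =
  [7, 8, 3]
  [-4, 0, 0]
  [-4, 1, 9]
A ⊗ B =
  [-8, -4, -4]
  [-7, -3, -3]
  [-7, -2, 6]

Apply the min-plus product entry-by-entry:
  C[0][0] = min over k of (A[0][0] + B[0][0] = 4 + 7 = 11, A[0][1] + B[1][0] = -4 + -4 = -8, A[0][2] + B[2][0] = 4 + -4 = 0) = -8 (attained at k = 1)
  C[0][1] = min over k of (A[0][0] + B[0][1] = 4 + 8 = 12, A[0][1] + B[1][1] = -4 + 0 = -4, A[0][2] + B[2][1] = 4 + 1 = 5) = -4 (attained at k = 1)
  C[0][2] = min over k of (A[0][0] + B[0][2] = 4 + 3 = 7, A[0][1] + B[1][2] = -4 + 0 = -4, A[0][2] + B[2][2] = 4 + 9 = 13) = -4 (attained at k = 1)
  C[1][0] = min over k of (A[1][0] + B[0][0] = 10 + 7 = 17, A[1][1] + B[1][0] = -3 + -4 = -7, A[1][2] + B[2][0] = -1 + -4 = -5) = -7 (attained at k = 1)
  C[1][1] = min over k of (A[1][0] + B[0][1] = 10 + 8 = 18, A[1][1] + B[1][1] = -3 + 0 = -3, A[1][2] + B[2][1] = -1 + 1 = 0) = -3 (attained at k = 1)
  C[1][2] = min over k of (A[1][0] + B[0][2] = 10 + 3 = 13, A[1][1] + B[1][2] = -3 + 0 = -3, A[1][2] + B[2][2] = -1 + 9 = 8) = -3 (attained at k = 1)
  C[2][0] = min over k of (A[2][0] + B[0][0] = 8 + 7 = 15, A[2][1] + B[1][0] = 10 + -4 = 6, A[2][2] + B[2][0] = -3 + -4 = -7) = -7 (attained at k = 2)
  C[2][1] = min over k of (A[2][0] + B[0][1] = 8 + 8 = 16, A[2][1] + B[1][1] = 10 + 0 = 10, A[2][2] + B[2][1] = -3 + 1 = -2) = -2 (attained at k = 2)
  C[2][2] = min over k of (A[2][0] + B[0][2] = 8 + 3 = 11, A[2][1] + B[1][2] = 10 + 0 = 10, A[2][2] + B[2][2] = -3 + 9 = 6) = 6 (attained at k = 2)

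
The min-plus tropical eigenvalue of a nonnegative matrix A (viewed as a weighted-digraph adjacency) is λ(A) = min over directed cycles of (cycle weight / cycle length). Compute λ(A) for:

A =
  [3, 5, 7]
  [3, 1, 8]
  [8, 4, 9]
λ(A) = 1

Enumerate directed cycles and compute their means (weight / length). Sample:
  cycle 0 → 0: weight = 3, length = 1, mean = 3/1 ≈ 3.000
  cycle 1 → 1: weight = 1, length = 1, mean = 1/1 ≈ 1.000
  cycle 2 → 2: weight = 9, length = 1, mean = 9/1 ≈ 9.000
  cycle 0 → 1 → 0: weight = 8, length = 2, mean = 8/2 ≈ 4.000
  cycle 0 → 2 → 0: weight = 15, length = 2, mean = 15/2 ≈ 7.500
  cycle 1 → 0 → 1: weight = 8, length = 2, mean = 8/2 ≈ 4.000
Minimum mean = 1.000, attained e.g. along the cycle 1 → 1 with weight 1 and length 1. So λ(A) = 1/1 = 1.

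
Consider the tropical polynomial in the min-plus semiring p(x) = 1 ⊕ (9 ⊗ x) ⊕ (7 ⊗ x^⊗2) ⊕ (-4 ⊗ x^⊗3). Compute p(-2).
p(-2) = -10

A tropical monomial a ⊗ x^⊗i evaluates to a + i · x. Evaluating each term at x = -2:
  Term 0 contributes 1 + 0 · -2 = 1
  Term 1 contributes 9 + 1 · -2 = 7
  Term 2 contributes 7 + 2 · -2 = 3
  Term 3 contributes -4 + 3 · -2 = -10
p(-2) = ⊕ of these = min[1, 7, 3, -10] = -10.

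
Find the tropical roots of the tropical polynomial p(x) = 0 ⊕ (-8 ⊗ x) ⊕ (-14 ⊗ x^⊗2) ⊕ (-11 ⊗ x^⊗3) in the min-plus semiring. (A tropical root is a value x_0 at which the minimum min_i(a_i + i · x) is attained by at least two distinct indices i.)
Roots: {-3, 6, 8}

Each tropical root is a break point of the lower envelope of the lines y = a_i + i · x (there are 4 lines, with slopes 0, 1, ..., 3). Only the lines that attain the minimum somewhere contribute to roots; other lines are dominated. Here the surviving (envelope) indices are i = 3, i = 2, i = 1, i = 0.
Intersections between consecutive envelope lines give the roots: for adjacent envelope indices i < j the intersection is x = (a_i − a_j) / (j − i). Reading off the sorted break points: {-3, 6, 8}.
Verification: at each break x_0, at least two indices attain the minimum of min_i(a_i + i · x_0).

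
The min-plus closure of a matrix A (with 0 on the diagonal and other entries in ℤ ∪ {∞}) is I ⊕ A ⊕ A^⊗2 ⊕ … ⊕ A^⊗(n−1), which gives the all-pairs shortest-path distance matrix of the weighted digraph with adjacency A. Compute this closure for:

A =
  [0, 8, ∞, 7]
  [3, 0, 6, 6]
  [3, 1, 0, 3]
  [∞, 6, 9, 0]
Closure =
  [0, 8, 14, 7]
  [3, 0, 6, 6]
  [3, 1, 0, 3]
  [9, 6, 9, 0]

This is the Floyd-Warshall all-pairs shortest-path computation. For each intermediate vertex k = 0, 1, …, 3, update dist[i][j] ← min(dist[i][j], dist[i][k] + dist[k][j]). The final matrix gives, for each (i, j), the minimum total weight of any directed path from i to j (possibly empty when i = j).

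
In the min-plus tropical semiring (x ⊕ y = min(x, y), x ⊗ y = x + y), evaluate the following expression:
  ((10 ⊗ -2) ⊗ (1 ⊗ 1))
((10 ⊗ -2) ⊗ (1 ⊗ 1)) = 10

Expand innermost to outermost. Recall ⊕ takes the minimum of its arguments and ⊗ takes their sum. Working out the expression ((10 ⊗ -2) ⊗ (1 ⊗ 1)) gives 10.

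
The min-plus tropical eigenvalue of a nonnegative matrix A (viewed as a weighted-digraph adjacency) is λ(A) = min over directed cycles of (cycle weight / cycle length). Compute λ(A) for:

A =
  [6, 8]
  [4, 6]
λ(A) = 6

Enumerate directed cycles and compute their means (weight / length). Sample:
  cycle 0 → 0: weight = 6, length = 1, mean = 6/1 ≈ 6.000
  cycle 1 → 1: weight = 6, length = 1, mean = 6/1 ≈ 6.000
  cycle 0 → 1 → 0: weight = 12, length = 2, mean = 12/2 ≈ 6.000
  cycle 1 → 0 → 1: weight = 12, length = 2, mean = 12/2 ≈ 6.000
Minimum mean = 6.000, attained e.g. along the cycle 0 → 0 with weight 6 and length 1. So λ(A) = 6/1 = 6.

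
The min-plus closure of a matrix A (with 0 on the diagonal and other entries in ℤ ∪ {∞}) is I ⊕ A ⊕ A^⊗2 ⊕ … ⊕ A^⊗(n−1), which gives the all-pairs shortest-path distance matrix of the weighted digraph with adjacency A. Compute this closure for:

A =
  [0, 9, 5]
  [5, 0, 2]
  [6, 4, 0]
Closure =
  [0, 9, 5]
  [5, 0, 2]
  [6, 4, 0]

This is the Floyd-Warshall all-pairs shortest-path computation. For each intermediate vertex k = 0, 1, …, 2, update dist[i][j] ← min(dist[i][j], dist[i][k] + dist[k][j]). The final matrix gives, for each (i, j), the minimum total weight of any directed path from i to j (possibly empty when i = j).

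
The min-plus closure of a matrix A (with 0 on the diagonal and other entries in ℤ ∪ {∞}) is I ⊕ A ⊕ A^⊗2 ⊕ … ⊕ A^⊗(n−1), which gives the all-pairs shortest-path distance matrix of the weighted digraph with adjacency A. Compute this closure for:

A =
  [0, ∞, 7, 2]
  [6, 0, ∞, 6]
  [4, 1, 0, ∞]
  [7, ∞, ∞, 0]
Closure =
  [0, 8, 7, 2]
  [6, 0, 13, 6]
  [4, 1, 0, 6]
  [7, 15, 14, 0]

This is the Floyd-Warshall all-pairs shortest-path computation. For each intermediate vertex k = 0, 1, …, 3, update dist[i][j] ← min(dist[i][j], dist[i][k] + dist[k][j]). The final matrix gives, for each (i, j), the minimum total weight of any directed path from i to j (possibly empty when i = j).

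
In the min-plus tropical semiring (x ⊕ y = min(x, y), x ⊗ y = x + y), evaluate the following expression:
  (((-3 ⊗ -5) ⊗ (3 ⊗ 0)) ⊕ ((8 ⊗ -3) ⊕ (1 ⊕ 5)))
(((-3 ⊗ -5) ⊗ (3 ⊗ 0)) ⊕ ((8 ⊗ -3) ⊕ (1 ⊕ 5))) = -5

Expand innermost to outermost. Recall ⊕ takes the minimum of its arguments and ⊗ takes their sum. Working out the expression (((-3 ⊗ -5) ⊗ (3 ⊗ 0)) ⊕ ((8 ⊗ -3) ⊕ (1 ⊕ 5))) gives -5.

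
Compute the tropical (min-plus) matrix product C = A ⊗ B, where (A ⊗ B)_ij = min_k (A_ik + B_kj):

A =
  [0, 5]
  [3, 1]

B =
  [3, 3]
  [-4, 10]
A ⊗ B =
  [1, 3]
  [-3, 6]

Apply the min-plus product entry-by-entry:
  C[0][0] = min over k of (A[0][0] + B[0][0] = 0 + 3 = 3, A[0][1] + B[1][0] = 5 + -4 = 1) = 1 (attained at k = 1)
  C[0][1] = min over k of (A[0][0] + B[0][1] = 0 + 3 = 3, A[0][1] + B[1][1] = 5 + 10 = 15) = 3 (attained at k = 0)
  C[1][0] = min over k of (A[1][0] + B[0][0] = 3 + 3 = 6, A[1][1] + B[1][0] = 1 + -4 = -3) = -3 (attained at k = 1)
  C[1][1] = min over k of (A[1][0] + B[0][1] = 3 + 3 = 6, A[1][1] + B[1][1] = 1 + 10 = 11) = 6 (attained at k = 0)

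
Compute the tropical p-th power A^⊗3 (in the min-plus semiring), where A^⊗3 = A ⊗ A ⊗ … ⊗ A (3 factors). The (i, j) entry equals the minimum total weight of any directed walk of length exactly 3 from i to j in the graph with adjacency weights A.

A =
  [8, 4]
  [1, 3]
A^⊗3 =
  [8, 9]
  [6, 8]

Each entry (A^⊗3)_ij equals the minimum over all length-3 walks i = v_0 → v_1 → … → v_3 = j of Σ_t A[v_t][v_{t+1}]. For example, for (i, j) = (0, 1) we minimise over 4 possible intermediate vertex sequences; the minimum is 9, attained along the walk 0 → 1 → 0 → 1.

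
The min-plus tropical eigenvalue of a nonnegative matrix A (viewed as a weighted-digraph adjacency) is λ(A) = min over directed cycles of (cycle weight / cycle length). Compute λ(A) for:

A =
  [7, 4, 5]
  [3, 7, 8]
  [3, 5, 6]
λ(A) = 7/2

Enumerate directed cycles and compute their means (weight / length). Sample:
  cycle 0 → 0: weight = 7, length = 1, mean = 7/1 ≈ 7.000
  cycle 1 → 1: weight = 7, length = 1, mean = 7/1 ≈ 7.000
  cycle 2 → 2: weight = 6, length = 1, mean = 6/1 ≈ 6.000
  cycle 0 → 1 → 0: weight = 7, length = 2, mean = 7/2 ≈ 3.500
  cycle 0 → 2 → 0: weight = 8, length = 2, mean = 8/2 ≈ 4.000
  cycle 1 → 0 → 1: weight = 7, length = 2, mean = 7/2 ≈ 3.500
Minimum mean = 3.500, attained e.g. along the cycle 0 → 1 → 0 with weight 7 and length 2. So λ(A) = 7/2 = 7/2.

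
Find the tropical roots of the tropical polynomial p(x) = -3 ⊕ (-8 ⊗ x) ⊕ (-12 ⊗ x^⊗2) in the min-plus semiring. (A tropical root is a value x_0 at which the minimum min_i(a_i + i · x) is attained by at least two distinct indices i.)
Roots: {4, 5}

Each tropical root is a break point of the lower envelope of the lines y = a_i + i · x (there are 3 lines, with slopes 0, 1, ..., 2). Only the lines that attain the minimum somewhere contribute to roots; other lines are dominated. Here the surviving (envelope) indices are i = 2, i = 1, i = 0.
Intersections between consecutive envelope lines give the roots: for adjacent envelope indices i < j the intersection is x = (a_i − a_j) / (j − i). Reading off the sorted break points: {4, 5}.
Verification: at each break x_0, at least two indices attain the minimum of min_i(a_i + i · x_0).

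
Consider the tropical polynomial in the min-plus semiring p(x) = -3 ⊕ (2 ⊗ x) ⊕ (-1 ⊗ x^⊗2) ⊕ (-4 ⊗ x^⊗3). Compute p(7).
p(7) = -3

A tropical monomial a ⊗ x^⊗i evaluates to a + i · x. Evaluating each term at x = 7:
  Term 0 contributes -3 + 0 · 7 = -3
  Term 1 contributes 2 + 1 · 7 = 9
  Term 2 contributes -1 + 2 · 7 = 13
  Term 3 contributes -4 + 3 · 7 = 17
p(7) = ⊕ of these = min[-3, 9, 13, 17] = -3.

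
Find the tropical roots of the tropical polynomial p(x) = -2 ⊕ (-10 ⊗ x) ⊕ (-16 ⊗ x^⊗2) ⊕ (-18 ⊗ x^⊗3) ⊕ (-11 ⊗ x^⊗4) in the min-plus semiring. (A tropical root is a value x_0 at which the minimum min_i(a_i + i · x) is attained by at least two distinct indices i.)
Roots: {-7, 2, 6, 8}

Each tropical root is a break point of the lower envelope of the lines y = a_i + i · x (there are 5 lines, with slopes 0, 1, ..., 4). Only the lines that attain the minimum somewhere contribute to roots; other lines are dominated. Here the surviving (envelope) indices are i = 4, i = 3, i = 2, i = 1, i = 0.
Intersections between consecutive envelope lines give the roots: for adjacent envelope indices i < j the intersection is x = (a_i − a_j) / (j − i). Reading off the sorted break points: {-7, 2, 6, 8}.
Verification: at each break x_0, at least two indices attain the minimum of min_i(a_i + i · x_0).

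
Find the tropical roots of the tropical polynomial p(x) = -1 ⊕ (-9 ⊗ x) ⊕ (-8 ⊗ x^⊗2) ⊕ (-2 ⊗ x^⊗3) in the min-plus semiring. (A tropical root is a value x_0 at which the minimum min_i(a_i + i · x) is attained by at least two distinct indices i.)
Roots: {-6, -1, 8}

Each tropical root is a break point of the lower envelope of the lines y = a_i + i · x (there are 4 lines, with slopes 0, 1, ..., 3). Only the lines that attain the minimum somewhere contribute to roots; other lines are dominated. Here the surviving (envelope) indices are i = 3, i = 2, i = 1, i = 0.
Intersections between consecutive envelope lines give the roots: for adjacent envelope indices i < j the intersection is x = (a_i − a_j) / (j − i). Reading off the sorted break points: {-6, -1, 8}.
Verification: at each break x_0, at least two indices attain the minimum of min_i(a_i + i · x_0).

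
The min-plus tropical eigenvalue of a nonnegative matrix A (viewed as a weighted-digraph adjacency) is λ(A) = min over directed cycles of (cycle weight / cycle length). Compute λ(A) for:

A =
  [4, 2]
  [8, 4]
λ(A) = 4

Enumerate directed cycles and compute their means (weight / length). Sample:
  cycle 0 → 0: weight = 4, length = 1, mean = 4/1 ≈ 4.000
  cycle 1 → 1: weight = 4, length = 1, mean = 4/1 ≈ 4.000
  cycle 0 → 1 → 0: weight = 10, length = 2, mean = 10/2 ≈ 5.000
  cycle 1 → 0 → 1: weight = 10, length = 2, mean = 10/2 ≈ 5.000
Minimum mean = 4.000, attained e.g. along the cycle 0 → 0 with weight 4 and length 1. So λ(A) = 4/1 = 4.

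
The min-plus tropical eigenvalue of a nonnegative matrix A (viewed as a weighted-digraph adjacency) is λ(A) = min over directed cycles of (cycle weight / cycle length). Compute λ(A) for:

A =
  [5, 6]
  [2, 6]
λ(A) = 4

Enumerate directed cycles and compute their means (weight / length). Sample:
  cycle 0 → 0: weight = 5, length = 1, mean = 5/1 ≈ 5.000
  cycle 1 → 1: weight = 6, length = 1, mean = 6/1 ≈ 6.000
  cycle 0 → 1 → 0: weight = 8, length = 2, mean = 8/2 ≈ 4.000
  cycle 1 → 0 → 1: weight = 8, length = 2, mean = 8/2 ≈ 4.000
Minimum mean = 4.000, attained e.g. along the cycle 0 → 1 → 0 with weight 8 and length 2. So λ(A) = 8/2 = 4.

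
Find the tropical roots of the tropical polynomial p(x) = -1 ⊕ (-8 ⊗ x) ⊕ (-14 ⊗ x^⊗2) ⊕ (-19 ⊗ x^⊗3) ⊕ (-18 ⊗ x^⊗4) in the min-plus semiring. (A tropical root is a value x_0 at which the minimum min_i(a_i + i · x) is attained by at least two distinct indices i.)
Roots: {-1, 5, 6, 7}

Each tropical root is a break point of the lower envelope of the lines y = a_i + i · x (there are 5 lines, with slopes 0, 1, ..., 4). Only the lines that attain the minimum somewhere contribute to roots; other lines are dominated. Here the surviving (envelope) indices are i = 4, i = 3, i = 2, i = 1, i = 0.
Intersections between consecutive envelope lines give the roots: for adjacent envelope indices i < j the intersection is x = (a_i − a_j) / (j − i). Reading off the sorted break points: {-1, 5, 6, 7}.
Verification: at each break x_0, at least two indices attain the minimum of min_i(a_i + i · x_0).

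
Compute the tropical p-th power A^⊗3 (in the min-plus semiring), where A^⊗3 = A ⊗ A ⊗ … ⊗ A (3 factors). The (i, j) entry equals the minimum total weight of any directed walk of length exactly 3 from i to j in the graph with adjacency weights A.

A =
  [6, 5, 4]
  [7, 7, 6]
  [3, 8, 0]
A^⊗3 =
  [7, 12, 4]
  [9, 14, 6]
  [3, 8, 0]

Each entry (A^⊗3)_ij equals the minimum over all length-3 walks i = v_0 → v_1 → … → v_3 = j of Σ_t A[v_t][v_{t+1}]. For example, for (i, j) = (0, 2) we minimise over 9 possible intermediate vertex sequences; the minimum is 4, attained along the walk 0 → 2 → 2 → 2.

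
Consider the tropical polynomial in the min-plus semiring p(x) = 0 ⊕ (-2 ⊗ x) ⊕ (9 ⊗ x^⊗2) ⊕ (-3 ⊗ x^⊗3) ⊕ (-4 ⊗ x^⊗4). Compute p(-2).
p(-2) = -12

A tropical monomial a ⊗ x^⊗i evaluates to a + i · x. Evaluating each term at x = -2:
  Term 0 contributes 0 + 0 · -2 = 0
  Term 1 contributes -2 + 1 · -2 = -4
  Term 2 contributes 9 + 2 · -2 = 5
  Term 3 contributes -3 + 3 · -2 = -9
  Term 4 contributes -4 + 4 · -2 = -12
p(-2) = ⊕ of these = min[0, -4, 5, -9, -12] = -12.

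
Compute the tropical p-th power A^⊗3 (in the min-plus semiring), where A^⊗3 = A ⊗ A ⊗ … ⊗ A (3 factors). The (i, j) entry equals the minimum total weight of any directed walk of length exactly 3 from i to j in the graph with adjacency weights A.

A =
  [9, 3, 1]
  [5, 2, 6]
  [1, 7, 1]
A^⊗3 =
  [3, 5, 3]
  [7, 6, 7]
  [3, 5, 3]

Each entry (A^⊗3)_ij equals the minimum over all length-3 walks i = v_0 → v_1 → … → v_3 = j of Σ_t A[v_t][v_{t+1}]. For example, for (i, j) = (0, 2) we minimise over 9 possible intermediate vertex sequences; the minimum is 3, attained along the walk 0 → 2 → 0 → 2.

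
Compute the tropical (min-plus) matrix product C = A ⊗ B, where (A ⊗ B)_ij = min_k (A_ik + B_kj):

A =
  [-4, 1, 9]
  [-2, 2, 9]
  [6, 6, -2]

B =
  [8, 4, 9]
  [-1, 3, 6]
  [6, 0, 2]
A ⊗ B =
  [0, 0, 5]
  [1, 2, 7]
  [4, -2, 0]

Apply the min-plus product entry-by-entry:
  C[0][0] = min over k of (A[0][0] + B[0][0] = -4 + 8 = 4, A[0][1] + B[1][0] = 1 + -1 = 0, A[0][2] + B[2][0] = 9 + 6 = 15) = 0 (attained at k = 1)
  C[0][1] = min over k of (A[0][0] + B[0][1] = -4 + 4 = 0, A[0][1] + B[1][1] = 1 + 3 = 4, A[0][2] + B[2][1] = 9 + 0 = 9) = 0 (attained at k = 0)
  C[0][2] = min over k of (A[0][0] + B[0][2] = -4 + 9 = 5, A[0][1] + B[1][2] = 1 + 6 = 7, A[0][2] + B[2][2] = 9 + 2 = 11) = 5 (attained at k = 0)
  C[1][0] = min over k of (A[1][0] + B[0][0] = -2 + 8 = 6, A[1][1] + B[1][0] = 2 + -1 = 1, A[1][2] + B[2][0] = 9 + 6 = 15) = 1 (attained at k = 1)
  C[1][1] = min over k of (A[1][0] + B[0][1] = -2 + 4 = 2, A[1][1] + B[1][1] = 2 + 3 = 5, A[1][2] + B[2][1] = 9 + 0 = 9) = 2 (attained at k = 0)
  C[1][2] = min over k of (A[1][0] + B[0][2] = -2 + 9 = 7, A[1][1] + B[1][2] = 2 + 6 = 8, A[1][2] + B[2][2] = 9 + 2 = 11) = 7 (attained at k = 0)
  C[2][0] = min over k of (A[2][0] + B[0][0] = 6 + 8 = 14, A[2][1] + B[1][0] = 6 + -1 = 5, A[2][2] + B[2][0] = -2 + 6 = 4) = 4 (attained at k = 2)
  C[2][1] = min over k of (A[2][0] + B[0][1] = 6 + 4 = 10, A[2][1] + B[1][1] = 6 + 3 = 9, A[2][2] + B[2][1] = -2 + 0 = -2) = -2 (attained at k = 2)
  C[2][2] = min over k of (A[2][0] + B[0][2] = 6 + 9 = 15, A[2][1] + B[1][2] = 6 + 6 = 12, A[2][2] + B[2][2] = -2 + 2 = 0) = 0 (attained at k = 2)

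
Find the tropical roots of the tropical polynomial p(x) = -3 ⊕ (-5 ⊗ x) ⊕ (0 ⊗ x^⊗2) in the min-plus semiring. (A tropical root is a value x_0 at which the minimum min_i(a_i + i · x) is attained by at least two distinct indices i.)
Roots: {-5, 2}

Each tropical root is a break point of the lower envelope of the lines y = a_i + i · x (there are 3 lines, with slopes 0, 1, ..., 2). Only the lines that attain the minimum somewhere contribute to roots; other lines are dominated. Here the surviving (envelope) indices are i = 2, i = 1, i = 0.
Intersections between consecutive envelope lines give the roots: for adjacent envelope indices i < j the intersection is x = (a_i − a_j) / (j − i). Reading off the sorted break points: {-5, 2}.
Verification: at each break x_0, at least two indices attain the minimum of min_i(a_i + i · x_0).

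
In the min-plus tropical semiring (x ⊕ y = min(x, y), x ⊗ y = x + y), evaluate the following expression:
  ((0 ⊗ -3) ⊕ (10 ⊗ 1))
((0 ⊗ -3) ⊕ (10 ⊗ 1)) = -3

Expand innermost to outermost. Recall ⊕ takes the minimum of its arguments and ⊗ takes their sum. Working out the expression ((0 ⊗ -3) ⊕ (10 ⊗ 1)) gives -3.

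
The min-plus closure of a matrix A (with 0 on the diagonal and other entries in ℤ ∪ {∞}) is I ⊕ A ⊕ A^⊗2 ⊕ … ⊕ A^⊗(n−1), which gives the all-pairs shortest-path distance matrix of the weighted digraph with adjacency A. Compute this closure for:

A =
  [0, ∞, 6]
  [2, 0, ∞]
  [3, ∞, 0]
Closure =
  [0, ∞, 6]
  [2, 0, 8]
  [3, ∞, 0]

This is the Floyd-Warshall all-pairs shortest-path computation. For each intermediate vertex k = 0, 1, …, 2, update dist[i][j] ← min(dist[i][j], dist[i][k] + dist[k][j]). The final matrix gives, for each (i, j), the minimum total weight of any directed path from i to j (possibly empty when i = j).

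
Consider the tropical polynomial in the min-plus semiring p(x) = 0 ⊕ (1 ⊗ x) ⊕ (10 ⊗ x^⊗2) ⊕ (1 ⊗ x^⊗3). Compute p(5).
p(5) = 0

A tropical monomial a ⊗ x^⊗i evaluates to a + i · x. Evaluating each term at x = 5:
  Term 0 contributes 0 + 0 · 5 = 0
  Term 1 contributes 1 + 1 · 5 = 6
  Term 2 contributes 10 + 2 · 5 = 20
  Term 3 contributes 1 + 3 · 5 = 16
p(5) = ⊕ of these = min[0, 6, 20, 16] = 0.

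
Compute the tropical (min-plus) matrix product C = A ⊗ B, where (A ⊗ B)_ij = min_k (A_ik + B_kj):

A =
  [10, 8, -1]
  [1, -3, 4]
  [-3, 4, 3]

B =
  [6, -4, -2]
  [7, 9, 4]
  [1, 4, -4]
A ⊗ B =
  [0, 3, -5]
  [4, -3, -1]
  [3, -7, -5]

Apply the min-plus product entry-by-entry:
  C[0][0] = min over k of (A[0][0] + B[0][0] = 10 + 6 = 16, A[0][1] + B[1][0] = 8 + 7 = 15, A[0][2] + B[2][0] = -1 + 1 = 0) = 0 (attained at k = 2)
  C[0][1] = min over k of (A[0][0] + B[0][1] = 10 + -4 = 6, A[0][1] + B[1][1] = 8 + 9 = 17, A[0][2] + B[2][1] = -1 + 4 = 3) = 3 (attained at k = 2)
  C[0][2] = min over k of (A[0][0] + B[0][2] = 10 + -2 = 8, A[0][1] + B[1][2] = 8 + 4 = 12, A[0][2] + B[2][2] = -1 + -4 = -5) = -5 (attained at k = 2)
  C[1][0] = min over k of (A[1][0] + B[0][0] = 1 + 6 = 7, A[1][1] + B[1][0] = -3 + 7 = 4, A[1][2] + B[2][0] = 4 + 1 = 5) = 4 (attained at k = 1)
  C[1][1] = min over k of (A[1][0] + B[0][1] = 1 + -4 = -3, A[1][1] + B[1][1] = -3 + 9 = 6, A[1][2] + B[2][1] = 4 + 4 = 8) = -3 (attained at k = 0)
  C[1][2] = min over k of (A[1][0] + B[0][2] = 1 + -2 = -1, A[1][1] + B[1][2] = -3 + 4 = 1, A[1][2] + B[2][2] = 4 + -4 = 0) = -1 (attained at k = 0)
  C[2][0] = min over k of (A[2][0] + B[0][0] = -3 + 6 = 3, A[2][1] + B[1][0] = 4 + 7 = 11, A[2][2] + B[2][0] = 3 + 1 = 4) = 3 (attained at k = 0)
  C[2][1] = min over k of (A[2][0] + B[0][1] = -3 + -4 = -7, A[2][1] + B[1][1] = 4 + 9 = 13, A[2][2] + B[2][1] = 3 + 4 = 7) = -7 (attained at k = 0)
  C[2][2] = min over k of (A[2][0] + B[0][2] = -3 + -2 = -5, A[2][1] + B[1][2] = 4 + 4 = 8, A[2][2] + B[2][2] = 3 + -4 = -1) = -5 (attained at k = 0)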